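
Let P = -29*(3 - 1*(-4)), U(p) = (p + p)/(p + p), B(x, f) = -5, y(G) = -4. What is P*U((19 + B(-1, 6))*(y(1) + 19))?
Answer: -203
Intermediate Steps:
U(p) = 1 (U(p) = (2*p)/((2*p)) = (2*p)*(1/(2*p)) = 1)
P = -203 (P = -29*(3 + 4) = -29*7 = -203)
P*U((19 + B(-1, 6))*(y(1) + 19)) = -203*1 = -203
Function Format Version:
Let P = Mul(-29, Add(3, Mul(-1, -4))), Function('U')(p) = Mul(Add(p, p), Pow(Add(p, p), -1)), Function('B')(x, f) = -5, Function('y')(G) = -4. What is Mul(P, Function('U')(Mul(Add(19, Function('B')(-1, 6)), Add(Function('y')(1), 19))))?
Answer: -203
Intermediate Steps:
Function('U')(p) = 1 (Function('U')(p) = Mul(Mul(2, p), Pow(Mul(2, p), -1)) = Mul(Mul(2, p), Mul(Rational(1, 2), Pow(p, -1))) = 1)
P = -203 (P = Mul(-29, Add(3, 4)) = Mul(-29, 7) = -203)
Mul(P, Function('U')(Mul(Add(19, Function('B')(-1, 6)), Add(Function('y')(1), 19)))) = Mul(-203, 1) = -203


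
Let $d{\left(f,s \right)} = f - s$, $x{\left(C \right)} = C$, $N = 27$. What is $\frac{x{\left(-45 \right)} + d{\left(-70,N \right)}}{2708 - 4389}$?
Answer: $\frac{142}{1681} \approx 0.084473$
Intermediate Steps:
$\frac{x{\left(-45 \right)} + d{\left(-70,N \right)}}{2708 - 4389} = \frac{-45 - 97}{2708 - 4389} = \frac{-45 - 97}{-1681} = \left(-45 - 97\right) \left(- \frac{1}{1681}\right) = \left(-142\right) \left(- \frac{1}{1681}\right) = \frac{142}{1681}$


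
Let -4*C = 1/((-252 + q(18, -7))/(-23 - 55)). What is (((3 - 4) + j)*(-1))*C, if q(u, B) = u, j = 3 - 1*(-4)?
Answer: 1/2 ≈ 0.50000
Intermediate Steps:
j = 7 (j = 3 + 4 = 7)
C = -1/12 (C = -(-23 - 55)/(-252 + 18)/4 = -1/(4*((-234/(-78)))) = -1/(4*((-234*(-1/78)))) = -1/4/3 = -1/4*1/3 = -1/12 ≈ -0.083333)
(((3 - 4) + j)*(-1))*C = (((3 - 4) + 7)*(-1))*(-1/12) = ((-1 + 7)*(-1))*(-1/12) = (6*(-1))*(-1/12) = -6*(-1/12) = 1/2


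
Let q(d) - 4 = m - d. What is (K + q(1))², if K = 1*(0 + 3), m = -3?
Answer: 9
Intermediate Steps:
K = 3 (K = 1*3 = 3)
q(d) = 1 - d (q(d) = 4 + (-3 - d) = 1 - d)
(K + q(1))² = (3 + (1 - 1*1))² = (3 + (1 - 1))² = (3 + 0)² = 3² = 9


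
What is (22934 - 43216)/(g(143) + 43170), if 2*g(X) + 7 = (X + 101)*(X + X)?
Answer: -40564/156117 ≈ -0.25983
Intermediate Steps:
g(X) = -7/2 + X*(101 + X) (g(X) = -7/2 + ((X + 101)*(X + X))/2 = -7/2 + ((101 + X)*(2*X))/2 = -7/2 + (2*X*(101 + X))/2 = -7/2 + X*(101 + X))
(22934 - 43216)/(g(143) + 43170) = (22934 - 43216)/((-7/2 + 143**2 + 101*143) + 43170) = -20282/((-7/2 + 20449 + 14443) + 43170) = -20282/(69777/2 + 43170) = -20282/156117/2 = -20282*2/156117 = -40564/156117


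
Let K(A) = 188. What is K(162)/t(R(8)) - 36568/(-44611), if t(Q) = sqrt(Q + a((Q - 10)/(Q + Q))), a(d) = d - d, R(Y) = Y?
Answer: 5224/6373 + 47*sqrt(2) ≈ 67.288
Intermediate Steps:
a(d) = 0
t(Q) = sqrt(Q) (t(Q) = sqrt(Q + 0) = sqrt(Q))
K(162)/t(R(8)) - 36568/(-44611) = 188/(sqrt(8)) - 36568/(-44611) = 188/((2*sqrt(2))) - 36568*(-1/44611) = 188*(sqrt(2)/4) + 5224/6373 = 47*sqrt(2) + 5224/6373 = 5224/6373 + 47*sqrt(2)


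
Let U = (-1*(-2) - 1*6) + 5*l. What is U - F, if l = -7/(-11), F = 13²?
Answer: -1868/11 ≈ -169.82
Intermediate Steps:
F = 169
l = 7/11 (l = -7*(-1/11) = 7/11 ≈ 0.63636)
U = -9/11 (U = (-1*(-2) - 1*6) + 5*(7/11) = (2 - 6) + 35/11 = -4 + 35/11 = -9/11 ≈ -0.81818)
U - F = -9/11 - 1*169 = -9/11 - 169 = -1868/11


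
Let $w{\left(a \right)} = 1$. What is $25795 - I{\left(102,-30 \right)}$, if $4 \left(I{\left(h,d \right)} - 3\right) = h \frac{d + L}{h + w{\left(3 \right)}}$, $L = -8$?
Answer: $\frac{2657545}{103} \approx 25801.0$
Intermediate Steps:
$I{\left(h,d \right)} = 3 + \frac{h \left(-8 + d\right)}{4 \left(1 + h\right)}$ ($I{\left(h,d \right)} = 3 + \frac{h \frac{d - 8}{h + 1}}{4} = 3 + \frac{h \frac{-8 + d}{1 + h}}{4} = 3 + \frac{h \frac{1}{1 + h} \left(-8 + d\right)}{4} = 3 + \frac{h \left(-8 + d\right)}{4 \left(1 + h\right)}$)
$25795 - I{\left(102,-30 \right)} = 25795 - \frac{3 + 102 + \frac{1}{4} \left(-30\right) 102}{1 + 102} = 25795 - \frac{3 + 102 - 765}{103} = 25795 - \frac{1}{103} \left(-660\right) = 25795 - - \frac{660}{103} = 25795 + \frac{660}{103} = \frac{2657545}{103}$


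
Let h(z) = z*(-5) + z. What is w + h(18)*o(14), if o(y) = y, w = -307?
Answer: -1315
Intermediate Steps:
h(z) = -4*z (h(z) = -5*z + z = -4*z)
w + h(18)*o(14) = -307 - 4*18*14 = -307 - 72*14 = -307 - 1008 = -1315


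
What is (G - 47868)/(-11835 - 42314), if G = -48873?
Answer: 96741/54149 ≈ 1.7866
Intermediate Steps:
(G - 47868)/(-11835 - 42314) = (-48873 - 47868)/(-11835 - 42314) = -96741/(-54149) = -96741*(-1/54149) = 96741/54149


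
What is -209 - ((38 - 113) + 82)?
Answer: -216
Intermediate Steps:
-209 - ((38 - 113) + 82) = -209 - (-75 + 82) = -209 - 1*7 = -209 - 7 = -216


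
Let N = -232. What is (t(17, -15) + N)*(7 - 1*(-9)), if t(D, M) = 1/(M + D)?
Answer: -3704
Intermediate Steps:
t(D, M) = 1/(D + M)
(t(17, -15) + N)*(7 - 1*(-9)) = (1/(17 - 15) - 232)*(7 - 1*(-9)) = (1/2 - 232)*(7 + 9) = (½ - 232)*16 = -463/2*16 = -3704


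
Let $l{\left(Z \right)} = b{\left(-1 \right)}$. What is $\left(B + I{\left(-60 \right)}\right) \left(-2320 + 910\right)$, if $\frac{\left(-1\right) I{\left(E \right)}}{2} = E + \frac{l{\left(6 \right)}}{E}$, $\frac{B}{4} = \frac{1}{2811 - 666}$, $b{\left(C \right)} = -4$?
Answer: $- \frac{24169092}{143} \approx -1.6901 \cdot 10^{5}$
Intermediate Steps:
$l{\left(Z \right)} = -4$
$B = \frac{4}{2145}$ ($B = \frac{4}{2811 - 666} = \frac{4}{2145} \approx 0.0018648$)
$I{\left(E \right)} = - 2 E + \frac{8}{E}$ ($I{\left(E \right)} = - 2 \left(E - \frac{4}{E}\right) = - 2 E + \frac{8}{E}$)
$\left(B + I{\left(-60 \right)}\right) \left(-2320 + 910\right) = \left(\frac{4}{2145} + \left(\left(-2\right) \left(-60\right) + \frac{8}{-60}\right)\right) \left(-2320 + 910\right) = \left(\frac{4}{2145} + \left(120 + 8 \left(- \frac{1}{60}\right)\right)\right) \left(-1410\right) = \left(\frac{4}{2145} + \left(120 - \frac{2}{15}\right)\right) \left(-1410\right) = \left(\frac{4}{2145} + \frac{1798}{15}\right) \left(-1410\right) = \frac{85706}{715} \left(-1410\right) = - \frac{24169092}{143}$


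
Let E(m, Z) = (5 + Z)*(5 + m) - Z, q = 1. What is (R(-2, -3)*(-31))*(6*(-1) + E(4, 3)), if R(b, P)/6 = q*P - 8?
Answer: 128898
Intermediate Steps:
E(m, Z) = -Z + (5 + Z)*(5 + m)
R(b, P) = -48 + 6*P (R(b, P) = 6*(1*P - 8) = 6*(P - 8) = 6*(-8 + P) = -48 + 6*P)
(R(-2, -3)*(-31))*(6*(-1) + E(4, 3)) = ((-48 + 6*(-3))*(-31))*(6*(-1) + (25 + 4*3 + 5*4 + 3*4)) = ((-48 - 18)*(-31))*(-6 + (25 + 12 + 20 + 12)) = (-66*(-31))*(-6 + 69) = 2046*63 = 128898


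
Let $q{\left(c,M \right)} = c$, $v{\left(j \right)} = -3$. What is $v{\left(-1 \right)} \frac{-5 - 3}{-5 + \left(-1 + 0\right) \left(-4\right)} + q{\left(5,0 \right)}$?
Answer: $-19$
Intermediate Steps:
$v{\left(-1 \right)} \frac{-5 - 3}{-5 + \left(-1 + 0\right) \left(-4\right)} + q{\left(5,0 \right)} = - 3 \frac{-5 - 3}{-5 + \left(-1 + 0\right) \left(-4\right)} + 5 = - 3 \left(- \frac{8}{-5 - -4}\right) + 5 = - 3 \left(- \frac{8}{-5 + 4}\right) + 5 = - 3 \left(- \frac{8}{-1}\right) + 5 = - 3 \left(\left(-8\right) \left(-1\right)\right) + 5 = \left(-3\right) 8 + 5 = -24 + 5 = -19$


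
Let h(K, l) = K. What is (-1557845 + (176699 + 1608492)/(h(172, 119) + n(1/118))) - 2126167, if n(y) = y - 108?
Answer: -27614690098/7553 ≈ -3.6561e+6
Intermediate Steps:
n(y) = -108 + y
(-1557845 + (176699 + 1608492)/(h(172, 119) + n(1/118))) - 2126167 = (-1557845 + (176699 + 1608492)/(172 + (-108 + 1/118))) - 2126167 = (-1557845 + 1785191/(172 + (-108 + 1/118))) - 2126167 = (-1557845 + 1785191/(172 - 12743/118)) - 2126167 = (-1557845 + 1785191/(7553/118)) - 2126167 = (-1557845 + 1785191*(118/7553)) - 2126167 = (-1557845 + 210652538/7553) - 2126167 = -11555750747/7553 - 2126167 = -27614690098/7553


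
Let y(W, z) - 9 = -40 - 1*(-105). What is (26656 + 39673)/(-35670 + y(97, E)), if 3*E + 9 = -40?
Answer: -66329/35596 ≈ -1.8634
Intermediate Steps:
E = -49/3 (E = -3 + (⅓)*(-40) = -3 - 40/3 = -49/3 ≈ -16.333)
y(W, z) = 74 (y(W, z) = 9 + (-40 - 1*(-105)) = 9 + (-40 + 105) = 9 + 65 = 74)
(26656 + 39673)/(-35670 + y(97, E)) = (26656 + 39673)/(-35670 + 74) = 66329/(-35596) = 66329*(-1/35596) = -66329/35596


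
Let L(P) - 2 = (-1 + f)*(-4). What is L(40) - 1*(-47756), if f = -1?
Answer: 47766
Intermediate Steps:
L(P) = 10 (L(P) = 2 + (-1 - 1)*(-4) = 2 - 2*(-4) = 2 + 8 = 10)
L(40) - 1*(-47756) = 10 - 1*(-47756) = 10 + 47756 = 47766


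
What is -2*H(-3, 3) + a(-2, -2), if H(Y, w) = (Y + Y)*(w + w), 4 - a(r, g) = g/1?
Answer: 78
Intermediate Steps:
a(r, g) = 4 - g (a(r, g) = 4 - g/1 = 4 - g)
H(Y, w) = 4*Y*w (H(Y, w) = (2*Y)*(2*w) = 4*Y*w)
-2*H(-3, 3) + a(-2, -2) = -8*(-3)*3 + (4 - 1*(-2)) = -2*(-36) + (4 + 2) = 72 + 6 = 78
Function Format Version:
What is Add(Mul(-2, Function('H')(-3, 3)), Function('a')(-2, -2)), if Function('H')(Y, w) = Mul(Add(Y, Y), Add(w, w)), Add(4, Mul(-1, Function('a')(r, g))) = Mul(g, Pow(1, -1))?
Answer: 78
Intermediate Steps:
Function('a')(r, g) = Add(4, Mul(-1, g)) (Function('a')(r, g) = Add(4, Mul(-1, Mul(g, Pow(1, -1)))) = Add(4, Mul(-1, Mul(g, 1))) = Add(4, Mul(-1, g)))
Function('H')(Y, w) = Mul(4, Y, w) (Function('H')(Y, w) = Mul(Mul(2, Y), Mul(2, w)) = Mul(4, Y, w))
Add(Mul(-2, Function('H')(-3, 3)), Function('a')(-2, -2)) = Add(Mul(-2, Mul(4, -3, 3)), Add(4, Mul(-1, -2))) = Add(Mul(-2, -36), Add(4, 2)) = Add(72, 6) = 78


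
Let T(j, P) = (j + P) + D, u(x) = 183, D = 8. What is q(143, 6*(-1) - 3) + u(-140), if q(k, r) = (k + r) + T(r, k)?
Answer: 459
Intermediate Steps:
T(j, P) = 8 + P + j (T(j, P) = (j + P) + 8 = (P + j) + 8 = 8 + P + j)
q(k, r) = 8 + 2*k + 2*r (q(k, r) = (k + r) + (8 + k + r) = 8 + 2*k + 2*r)
q(143, 6*(-1) - 3) + u(-140) = (8 + 2*143 + 2*(6*(-1) - 3)) + 183 = (8 + 286 + 2*(-6 - 3)) + 183 = (8 + 286 + 2*(-9)) + 183 = (8 + 286 - 18) + 183 = 276 + 183 = 459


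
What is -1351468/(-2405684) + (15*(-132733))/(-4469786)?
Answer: 2707619390357/2688223165906 ≈ 1.0072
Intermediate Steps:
-1351468/(-2405684) + (15*(-132733))/(-4469786) = -1351468*(-1/2405684) - 1990995*(-1/4469786) = 337867/601421 + 1990995/4469786 = 2707619390357/2688223165906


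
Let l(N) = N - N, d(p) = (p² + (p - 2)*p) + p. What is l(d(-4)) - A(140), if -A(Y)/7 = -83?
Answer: -581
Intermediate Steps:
A(Y) = 581 (A(Y) = -7*(-83) = 581)
d(p) = p + p² + p*(-2 + p) (d(p) = (p² + (-2 + p)*p) + p = (p² + p*(-2 + p)) + p = p + p² + p*(-2 + p))
l(N) = 0
l(d(-4)) - A(140) = 0 - 1*581 = 0 - 581 = -581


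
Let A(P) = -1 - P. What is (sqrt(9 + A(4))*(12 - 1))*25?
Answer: 550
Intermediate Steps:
(sqrt(9 + A(4))*(12 - 1))*25 = (sqrt(9 + (-1 - 1*4))*(12 - 1))*25 = (sqrt(9 + (-1 - 4))*11)*25 = (sqrt(9 - 5)*11)*25 = (sqrt(4)*11)*25 = (2*11)*25 = 22*25 = 550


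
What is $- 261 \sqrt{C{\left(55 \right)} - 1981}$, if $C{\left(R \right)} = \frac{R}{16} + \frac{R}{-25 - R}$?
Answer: $- \frac{261 i \sqrt{7913}}{2} \approx - 11609.0 i$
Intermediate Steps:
$C{\left(R \right)} = \frac{R}{16} + \frac{R}{-25 - R}$ ($C{\left(R \right)} = R \frac{1}{16} + \frac{R}{-25 - R} = \frac{R}{16} + \frac{R}{-25 - R}$)
$- 261 \sqrt{C{\left(55 \right)} - 1981} = - 261 \sqrt{\frac{1}{16} \cdot 55 \frac{1}{25 + 55} \left(9 + 55\right) - 1981} = - 261 \sqrt{\frac{1}{16} \cdot 55 \cdot \frac{1}{80} \cdot 64 - 1981} = - 261 \sqrt{\frac{11}{4} - 1981} = - 261 \sqrt{- \frac{7913}{4}} = - 261 \frac{i \sqrt{7913}}{2} = - \frac{261 i \sqrt{7913}}{2}$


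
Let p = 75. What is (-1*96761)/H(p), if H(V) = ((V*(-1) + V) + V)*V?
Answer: -96761/5625 ≈ -17.202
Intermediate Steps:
H(V) = V² (H(V) = ((-V + V) + V)*V = (0 + V)*V = V*V = V²)
(-1*96761)/H(p) = (-1*96761)/(75²) = -96761/5625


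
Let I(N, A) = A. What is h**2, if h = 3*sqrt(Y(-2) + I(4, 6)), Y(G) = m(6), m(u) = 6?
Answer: 108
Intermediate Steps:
Y(G) = 6
h = 6*sqrt(3) (h = 3*sqrt(6 + 6) = 3*sqrt(12) = 3*(2*sqrt(3)) = 6*sqrt(3) ≈ 10.392)
h**2 = (6*sqrt(3))**2 = 108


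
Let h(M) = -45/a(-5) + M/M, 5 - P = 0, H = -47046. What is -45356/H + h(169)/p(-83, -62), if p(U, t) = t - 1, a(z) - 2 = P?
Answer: 3631624/3457881 ≈ 1.0502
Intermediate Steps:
P = 5 (P = 5 - 1*0 = 5 + 0 = 5)
a(z) = 7 (a(z) = 2 + 5 = 7)
p(U, t) = -1 + t
h(M) = -38/7 (h(M) = -45/7 + M/M = -45*⅐ + 1 = -45/7 + 1 = -38/7)
-45356/H + h(169)/p(-83, -62) = -45356/(-47046) - 38/(7*(-1 - 62)) = -45356*(-1/47046) - 38/7/(-63) = 22678/23523 - 38/7*(-1/63) = 22678/23523 + 38/441 = 3631624/3457881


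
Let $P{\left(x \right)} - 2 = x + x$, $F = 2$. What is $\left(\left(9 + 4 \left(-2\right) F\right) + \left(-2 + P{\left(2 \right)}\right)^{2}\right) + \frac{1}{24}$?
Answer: $\frac{217}{24} \approx 9.0417$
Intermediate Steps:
$P{\left(x \right)} = 2 + 2 x$ ($P{\left(x \right)} = 2 + \left(x + x\right) = 2 + 2 x$)
$\left(\left(9 + 4 \left(-2\right) F\right) + \left(-2 + P{\left(2 \right)}\right)^{2}\right) + \frac{1}{24} = \left(\left(9 + 4 \left(-2\right) 2\right) + \left(-2 + \left(2 + 2 \cdot 2\right)\right)^{2}\right) + \frac{1}{24} = \left(\left(9 - 16\right) + \left(-2 + \left(2 + 4\right)\right)^{2}\right) + \frac{1}{24} = \left(\left(9 - 16\right) + \left(-2 + 6\right)^{2}\right) + \frac{1}{24} = \left(-7 + 4^{2}\right) + \frac{1}{24} = \left(-7 + 16\right) + \frac{1}{24} = 9 + \frac{1}{24} = \frac{217}{24}$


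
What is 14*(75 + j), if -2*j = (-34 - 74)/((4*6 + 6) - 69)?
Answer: 13398/13 ≈ 1030.6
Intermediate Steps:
j = -18/13 (j = -(-34 - 74)/(2*((4*6 + 6) - 69)) = -(-54)/((24 + 6) - 69) = -(-54)/(30 - 69) = -(-54)/(-39) = -(-54)*(-1)/39 = -½*36/13 = -18/13 ≈ -1.3846)
14*(75 + j) = 14*(75 - 18/13) = 14*(957/13) = 13398/13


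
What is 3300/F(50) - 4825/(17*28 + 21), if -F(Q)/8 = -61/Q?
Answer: 9956300/30317 ≈ 328.41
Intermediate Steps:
F(Q) = 488/Q (F(Q) = -(-488)/Q = 488/Q)
3300/F(50) - 4825/(17*28 + 21) = 3300/((488/50)) - 4825/(17*28 + 21) = 3300/((488*(1/50))) - 4825/(476 + 21) = 3300/(244/25) - 4825/497 = 3300*(25/244) - 4825*1/497 = 20625/61 - 4825/497 = 9956300/30317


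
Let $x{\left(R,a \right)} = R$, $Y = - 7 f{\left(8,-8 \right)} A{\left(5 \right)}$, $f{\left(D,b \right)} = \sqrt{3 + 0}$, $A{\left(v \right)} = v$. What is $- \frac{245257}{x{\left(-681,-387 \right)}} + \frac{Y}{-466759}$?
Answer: $\frac{245257}{681} + \frac{35 \sqrt{3}}{466759} \approx 360.14$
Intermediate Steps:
$f{\left(D,b \right)} = \sqrt{3}$
$Y = - 35 \sqrt{3}$ ($Y = - 7 \sqrt{3} \cdot 5 = - 35 \sqrt{3} \approx -60.622$)
$- \frac{245257}{x{\left(-681,-387 \right)}} + \frac{Y}{-466759} = - \frac{245257}{-681} + \frac{\left(-35\right) \sqrt{3}}{-466759} = \left(-245257\right) \left(- \frac{1}{681}\right) + - 35 \sqrt{3} \left(- \frac{1}{466759}\right) = \frac{245257}{681} + \frac{35 \sqrt{3}}{466759}$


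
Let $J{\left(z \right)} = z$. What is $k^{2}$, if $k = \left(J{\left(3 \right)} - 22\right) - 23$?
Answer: $1764$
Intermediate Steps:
$k = -42$ ($k = \left(3 - 22\right) - 23 = -19 - 23 = -42$)
$k^{2} = \left(-42\right)^{2} = 1764$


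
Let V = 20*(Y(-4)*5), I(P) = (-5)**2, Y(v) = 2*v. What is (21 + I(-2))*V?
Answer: -36800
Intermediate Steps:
I(P) = 25
V = -800 (V = 20*((2*(-4))*5) = 20*(-8*5) = 20*(-40) = -800)
(21 + I(-2))*V = (21 + 25)*(-800) = 46*(-800) = -36800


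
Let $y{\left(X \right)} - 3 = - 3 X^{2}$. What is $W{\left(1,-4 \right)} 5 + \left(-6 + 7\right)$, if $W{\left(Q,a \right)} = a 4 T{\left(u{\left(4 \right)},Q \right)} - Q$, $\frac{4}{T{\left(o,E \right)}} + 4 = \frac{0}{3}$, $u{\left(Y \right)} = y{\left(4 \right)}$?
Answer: $76$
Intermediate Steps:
$y{\left(X \right)} = 3 - 3 X^{2}$
$u{\left(Y \right)} = -45$ ($u{\left(Y \right)} = 3 - 3 \cdot 4^{2} = 3 - 48 = -45$)
$T{\left(o,E \right)} = -1$ ($T{\left(o,E \right)} = \frac{4}{-4 + \frac{0}{3}} = \frac{4}{-4 + 0 \cdot \frac{1}{3}} = \frac{4}{-4 + 0} = \frac{4}{-4} = 4 \left(- \frac{1}{4}\right) = -1$)
$W{\left(Q,a \right)} = - Q - 4 a$ ($W{\left(Q,a \right)} = a 4 \left(-1\right) - Q = 4 a \left(-1\right) - Q = - 4 a - Q = - Q - 4 a$)
$W{\left(1,-4 \right)} 5 + \left(-6 + 7\right) = \left(\left(-1\right) 1 - -16\right) 5 + \left(-6 + 7\right) = \left(-1 + 16\right) 5 + 1 = 15 \cdot 5 + 1 = 75 + 1 = 76$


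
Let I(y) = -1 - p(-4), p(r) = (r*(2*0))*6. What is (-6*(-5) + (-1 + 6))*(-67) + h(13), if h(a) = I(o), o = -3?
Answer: -2346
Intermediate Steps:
p(r) = 0 (p(r) = (r*0)*6 = 0*6 = 0)
I(y) = -1 (I(y) = -1 - 1*0 = -1 + 0 = -1)
h(a) = -1
(-6*(-5) + (-1 + 6))*(-67) + h(13) = (-6*(-5) + (-1 + 6))*(-67) - 1 = (30 + 5)*(-67) - 1 = 35*(-67) - 1 = -2345 - 1 = -2346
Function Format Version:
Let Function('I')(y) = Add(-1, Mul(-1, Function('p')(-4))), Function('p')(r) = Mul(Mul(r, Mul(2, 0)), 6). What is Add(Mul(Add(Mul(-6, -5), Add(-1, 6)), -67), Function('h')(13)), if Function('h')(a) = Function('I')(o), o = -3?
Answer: -2346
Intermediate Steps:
Function('p')(r) = 0 (Function('p')(r) = Mul(Mul(r, 0), 6) = Mul(0, 6) = 0)
Function('I')(y) = -1 (Function('I')(y) = Add(-1, Mul(-1, 0)) = Add(-1, 0) = -1)
Function('h')(a) = -1
Add(Mul(Add(Mul(-6, -5), Add(-1, 6)), -67), Function('h')(13)) = Add(Mul(Add(Mul(-6, -5), Add(-1, 6)), -67), -1) = Add(Mul(Add(30, 5), -67), -1) = Add(Mul(35, -67), -1) = Add(-2345, -1) = -2346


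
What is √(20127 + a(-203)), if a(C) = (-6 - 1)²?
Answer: 4*√1261 ≈ 142.04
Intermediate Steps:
a(C) = 49 (a(C) = (-7)² = 49)
√(20127 + a(-203)) = √(20127 + 49) = √20176 = 4*√1261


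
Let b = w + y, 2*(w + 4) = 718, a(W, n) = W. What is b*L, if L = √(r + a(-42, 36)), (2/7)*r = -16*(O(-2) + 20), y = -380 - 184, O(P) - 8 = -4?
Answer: -627*I*√154 ≈ -7780.9*I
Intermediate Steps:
O(P) = 4 (O(P) = 8 - 4 = 4)
y = -564
w = 355 (w = -4 + (½)*718 = -4 + 359 = 355)
b = -209 (b = 355 - 564 = -209)
r = -1344 (r = 7*(-16*(4 + 20))/2 = 7*(-16*24)/2 = (7/2)*(-384) = -1344)
L = 3*I*√154 (L = √(-1344 - 42) = √(-1386) = 3*I*√154 ≈ 37.229*I)
b*L = -627*I*√154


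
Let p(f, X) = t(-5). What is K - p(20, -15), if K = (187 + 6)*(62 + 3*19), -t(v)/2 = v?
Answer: 22957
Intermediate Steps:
t(v) = -2*v
p(f, X) = 10 (p(f, X) = -2*(-5) = 10)
K = 22967 (K = 193*(62 + 57) = 193*119 = 22967)
K - p(20, -15) = 22967 - 1*10 = 22967 - 10 = 22957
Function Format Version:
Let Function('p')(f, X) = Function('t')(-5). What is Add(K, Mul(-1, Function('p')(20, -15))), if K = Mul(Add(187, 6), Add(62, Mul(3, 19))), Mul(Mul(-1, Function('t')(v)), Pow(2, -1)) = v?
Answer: 22957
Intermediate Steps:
Function('t')(v) = Mul(-2, v)
Function('p')(f, X) = 10 (Function('p')(f, X) = Mul(-2, -5) = 10)
K = 22967 (K = Mul(193, Add(62, 57)) = Mul(193, 119) = 22967)
Add(K, Mul(-1, Function('p')(20, -15))) = Add(22967, Mul(-1, 10)) = Add(22967, -10) = 22957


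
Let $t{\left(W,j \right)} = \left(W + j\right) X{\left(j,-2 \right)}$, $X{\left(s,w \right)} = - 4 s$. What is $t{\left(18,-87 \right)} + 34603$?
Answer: $10591$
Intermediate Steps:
$t{\left(W,j \right)} = - 4 j \left(W + j\right)$ ($t{\left(W,j \right)} = \left(W + j\right) \left(- 4 j\right) = - 4 j \left(W + j\right)$)
$t{\left(18,-87 \right)} + 34603 = \left(-4\right) \left(-87\right) \left(18 - 87\right) + 34603 = \left(-4\right) \left(-87\right) \left(-69\right) + 34603 = -24012 + 34603 = 10591$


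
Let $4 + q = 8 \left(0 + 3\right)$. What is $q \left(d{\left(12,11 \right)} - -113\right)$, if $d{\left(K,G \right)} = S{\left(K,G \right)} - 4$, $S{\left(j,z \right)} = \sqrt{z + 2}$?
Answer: $2180 + 20 \sqrt{13} \approx 2252.1$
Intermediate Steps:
$S{\left(j,z \right)} = \sqrt{2 + z}$
$q = 20$ ($q = -4 + 8 \left(0 + 3\right) = -4 + 8 \cdot 3 = -4 + 24 = 20$)
$d{\left(K,G \right)} = -4 + \sqrt{2 + G}$ ($d{\left(K,G \right)} = \sqrt{2 + G} - 4 = -4 + \sqrt{2 + G}$)
$q \left(d{\left(12,11 \right)} - -113\right) = 20 \left(\left(-4 + \sqrt{2 + 11}\right) - -113\right) = 20 \left(\left(-4 + \sqrt{13}\right) + 113\right) = 20 \left(109 + \sqrt{13}\right) = 2180 + 20 \sqrt{13}$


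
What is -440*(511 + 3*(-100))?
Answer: -92840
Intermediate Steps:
-440*(511 + 3*(-100)) = -440*(511 - 300) = -440*211 = -92840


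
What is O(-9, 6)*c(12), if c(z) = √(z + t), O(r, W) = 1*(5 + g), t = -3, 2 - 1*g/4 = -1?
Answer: 51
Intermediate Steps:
g = 12 (g = 8 - 4*(-1) = 8 + 4 = 12)
O(r, W) = 17 (O(r, W) = 1*(5 + 12) = 1*17 = 17)
c(z) = √(-3 + z) (c(z) = √(z - 3) = √(-3 + z))
O(-9, 6)*c(12) = 17*√(-3 + 12) = 17*√9 = 17*3 = 51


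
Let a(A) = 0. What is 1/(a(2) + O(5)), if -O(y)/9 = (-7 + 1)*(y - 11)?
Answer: -1/324 ≈ -0.0030864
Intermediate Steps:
O(y) = -594 + 54*y (O(y) = -9*(-7 + 1)*(y - 11) = -(-54)*(-11 + y) = -9*(66 - 6*y) = -594 + 54*y)
1/(a(2) + O(5)) = 1/(0 + (-594 + 54*5)) = 1/(0 + (-594 + 270)) = 1/(0 - 324) = 1/(-324) = -1/324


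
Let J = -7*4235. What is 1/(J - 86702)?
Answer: -1/116347 ≈ -8.5950e-6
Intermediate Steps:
J = -29645
1/(J - 86702) = 1/(-29645 - 86702) = 1/(-116347) = -1/116347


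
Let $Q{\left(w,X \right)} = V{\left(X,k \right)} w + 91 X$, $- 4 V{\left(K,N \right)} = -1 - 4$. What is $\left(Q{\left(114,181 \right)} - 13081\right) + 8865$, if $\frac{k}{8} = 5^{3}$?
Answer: $\frac{24795}{2} \approx 12398.0$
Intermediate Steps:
$k = 1000$ ($k = 8 \cdot 5^{3} = 8 \cdot 125 = 1000$)
$V{\left(K,N \right)} = \frac{5}{4}$ ($V{\left(K,N \right)} = - \frac{-1 - 4}{4} = \left(- \frac{1}{4}\right) \left(-5\right) = \frac{5}{4}$)
$Q{\left(w,X \right)} = 91 X + \frac{5 w}{4}$ ($Q{\left(w,X \right)} = \frac{5 w}{4} + 91 X = 91 X + \frac{5 w}{4}$)
$\left(Q{\left(114,181 \right)} - 13081\right) + 8865 = \left(\left(91 \cdot 181 + \frac{5}{4} \cdot 114\right) - 13081\right) + 8865 = \left(\left(16471 + \frac{285}{2}\right) - 13081\right) + 8865 = \left(\frac{33227}{2} - 13081\right) + 8865 = \frac{7065}{2} + 8865 = \frac{24795}{2}$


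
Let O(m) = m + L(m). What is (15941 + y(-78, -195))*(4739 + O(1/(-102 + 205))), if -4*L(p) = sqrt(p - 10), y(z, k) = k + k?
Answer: 7590723018/103 - 108857*I*sqrt(2163)/412 ≈ 7.3696e+7 - 12288.0*I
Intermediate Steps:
y(z, k) = 2*k
L(p) = -sqrt(-10 + p)/4 (L(p) = -sqrt(p - 10)/4 = -sqrt(-10 + p)/4)
O(m) = m - sqrt(-10 + m)/4
(15941 + y(-78, -195))*(4739 + O(1/(-102 + 205))) = (15941 + 2*(-195))*(4739 + (1/(-102 + 205) - sqrt(-10 + 1/(-102 + 205))/4)) = (15941 - 390)*(4739 + (1/103 - sqrt(-10 + 1/103)/4)) = 15551*(4739 + (1/103 - sqrt(-10 + 1/103)/4)) = 15551*(4739 + (1/103 - 7*I*sqrt(2163)/412)) = 15551*(488118/103 - 7*I*sqrt(2163)/412) = 7590723018/103 - 108857*I*sqrt(2163)/412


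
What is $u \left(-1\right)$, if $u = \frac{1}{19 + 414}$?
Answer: $- \frac{1}{433} \approx -0.0023095$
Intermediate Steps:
$u = \frac{1}{433} \approx 0.0023095$
$u \left(-1\right) = \frac{1}{433} \left(-1\right) = - \frac{1}{433}$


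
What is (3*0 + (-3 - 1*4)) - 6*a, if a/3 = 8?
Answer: -151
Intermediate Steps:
a = 24 (a = 3*8 = 24)
(3*0 + (-3 - 1*4)) - 6*a = (3*0 + (-3 - 1*4)) - 6*24 = (0 + (-3 - 4)) - 144 = (0 - 7) - 144 = -7 - 144 = -151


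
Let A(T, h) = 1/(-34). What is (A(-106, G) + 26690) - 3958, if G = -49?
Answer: 772887/34 ≈ 22732.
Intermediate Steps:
A(T, h) = -1/34
(A(-106, G) + 26690) - 3958 = (-1/34 + 26690) - 3958 = 907459/34 - 3958 = 772887/34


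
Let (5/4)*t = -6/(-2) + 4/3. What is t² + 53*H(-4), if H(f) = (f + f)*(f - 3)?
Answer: 670504/225 ≈ 2980.0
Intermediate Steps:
t = 52/15 (t = 4*(-6/(-2) + 4/3)/5 = 4*(-6*(-½) + 4*(⅓))/5 = 4*(3 + 4/3)/5 = (⅘)*(13/3) = 52/15 ≈ 3.4667)
H(f) = 2*f*(-3 + f) (H(f) = (2*f)*(-3 + f) = 2*f*(-3 + f))
t² + 53*H(-4) = (52/15)² + 53*(2*(-4)*(-3 - 4)) = 2704/225 + 53*(2*(-4)*(-7)) = 2704/225 + 53*56 = 2704/225 + 2968 = 670504/225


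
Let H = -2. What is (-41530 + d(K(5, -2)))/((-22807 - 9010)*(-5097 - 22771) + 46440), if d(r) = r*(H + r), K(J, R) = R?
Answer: -20761/443361298 ≈ -4.6826e-5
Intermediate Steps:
d(r) = r*(-2 + r)
(-41530 + d(K(5, -2)))/((-22807 - 9010)*(-5097 - 22771) + 46440) = (-41530 - 2*(-2 - 2))/((-22807 - 9010)*(-5097 - 22771) + 46440) = (-41530 - 2*(-4))/(-31817*(-27868) + 46440) = (-41530 + 8)/(886676156 + 46440) = -41522/886722596 = -41522*1/886722596 = -20761/443361298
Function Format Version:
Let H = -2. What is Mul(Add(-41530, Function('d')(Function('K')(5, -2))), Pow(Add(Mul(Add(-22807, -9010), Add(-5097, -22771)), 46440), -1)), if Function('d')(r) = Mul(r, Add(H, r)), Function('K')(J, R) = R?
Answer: Rational(-20761, 443361298) ≈ -4.6826e-5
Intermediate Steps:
Function('d')(r) = Mul(r, Add(-2, r))
Mul(Add(-41530, Function('d')(Function('K')(5, -2))), Pow(Add(Mul(Add(-22807, -9010), Add(-5097, -22771)), 46440), -1)) = Mul(Add(-41530, Mul(-2, Add(-2, -2))), Pow(Add(Mul(Add(-22807, -9010), Add(-5097, -22771)), 46440), -1)) = Mul(Add(-41530, Mul(-2, -4)), Pow(Add(Mul(-31817, -27868), 46440), -1)) = Mul(Add(-41530, 8), Pow(Add(886676156, 46440), -1)) = Mul(-41522, Pow(886722596, -1)) = Mul(-41522, Rational(1, 886722596)) = Rational(-20761, 443361298)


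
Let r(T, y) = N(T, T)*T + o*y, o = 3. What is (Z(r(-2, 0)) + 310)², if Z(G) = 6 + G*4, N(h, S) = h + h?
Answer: 121104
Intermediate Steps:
N(h, S) = 2*h
r(T, y) = 2*T² + 3*y (r(T, y) = (2*T)*T + 3*y = 2*T² + 3*y)
Z(G) = 6 + 4*G
(Z(r(-2, 0)) + 310)² = ((6 + 4*(2*(-2)² + 3*0)) + 310)² = ((6 + 4*(2*4 + 0)) + 310)² = ((6 + 4*(8 + 0)) + 310)² = ((6 + 4*8) + 310)² = ((6 + 32) + 310)² = (38 + 310)² = 348² = 121104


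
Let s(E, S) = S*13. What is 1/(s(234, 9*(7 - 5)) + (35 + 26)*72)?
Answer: 1/4626 ≈ 0.00021617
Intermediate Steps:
s(E, S) = 13*S
1/(s(234, 9*(7 - 5)) + (35 + 26)*72) = 1/(13*(9*(7 - 5)) + (35 + 26)*72) = 1/(13*(9*2) + 61*72) = 1/(13*18 + 4392) = 1/(234 + 4392) = 1/4626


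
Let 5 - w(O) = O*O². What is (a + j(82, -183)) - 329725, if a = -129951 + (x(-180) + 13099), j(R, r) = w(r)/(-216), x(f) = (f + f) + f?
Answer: -25676441/54 ≈ -4.7549e+5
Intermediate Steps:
w(O) = 5 - O³ (w(O) = 5 - O*O² = 5 - O³)
x(f) = 3*f (x(f) = 2*f + f = 3*f)
j(R, r) = -5/216 + r³/216 (j(R, r) = (5 - r³)/(-216) = (5 - r³)*(-1/216) = -5/216 + r³/216)
a = -117392 (a = -129951 + (3*(-180) + 13099) = -129951 + (-540 + 13099) = -129951 + 12559 = -117392)
(a + j(82, -183)) - 329725 = (-117392 + (-5/216 + (1/216)*(-183)³)) - 329725 = (-117392 + (-5/216 + (1/216)*(-6128487))) - 329725 = (-117392 + (-5/216 - 226981/8)) - 329725 = (-117392 - 1532123/54) - 329725 = -7871291/54 - 329725 = -25676441/54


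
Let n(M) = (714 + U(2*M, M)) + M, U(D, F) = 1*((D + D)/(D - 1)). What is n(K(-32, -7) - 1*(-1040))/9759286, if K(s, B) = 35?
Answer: 3848861/20972705614 ≈ 0.00018352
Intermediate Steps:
U(D, F) = 2*D/(-1 + D) (U(D, F) = 1*((2*D)/(-1 + D)) = 1*(2*D/(-1 + D)) = 2*D/(-1 + D))
n(M) = 714 + M + 4*M/(-1 + 2*M) (n(M) = (714 + 2*(2*M)/(-1 + 2*M)) + M = (714 + 4*M/(-1 + 2*M)) + M = 714 + M + 4*M/(-1 + 2*M))
n(K(-32, -7) - 1*(-1040))/9759286 = ((-714 + 2*(35 - 1*(-1040))² + 1431*(35 - 1*(-1040)))/(-1 + 2*(35 - 1*(-1040))))/9759286 = ((-714 + 2*(35 + 1040)² + 1431*(35 + 1040))/(-1 + 2*(35 + 1040)))*(1/9759286) = ((-714 + 2*1075² + 1431*1075)/(-1 + 2*1075))*(1/9759286) = ((-714 + 2*1155625 + 1538325)/(-1 + 2150))*(1/9759286) = ((-714 + 2311250 + 1538325)/2149)*(1/9759286) = ((1/2149)*3848861)*(1/9759286) = (3848861/2149)*(1/9759286) = 3848861/20972705614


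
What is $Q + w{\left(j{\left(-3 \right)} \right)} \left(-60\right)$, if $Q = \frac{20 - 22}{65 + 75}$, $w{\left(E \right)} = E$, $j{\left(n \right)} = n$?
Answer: $\frac{12599}{70} \approx 179.99$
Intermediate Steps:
$Q = - \frac{1}{70}$ ($Q = - \frac{2}{140} = \left(-2\right) \frac{1}{140} = - \frac{1}{70} \approx -0.014286$)
$Q + w{\left(j{\left(-3 \right)} \right)} \left(-60\right) = - \frac{1}{70} - -180 = - \frac{1}{70} + 180 = \frac{12599}{70}$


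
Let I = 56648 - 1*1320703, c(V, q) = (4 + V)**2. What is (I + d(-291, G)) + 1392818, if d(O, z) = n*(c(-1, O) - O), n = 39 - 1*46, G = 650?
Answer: 126663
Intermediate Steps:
n = -7 (n = 39 - 46 = -7)
d(O, z) = -63 + 7*O (d(O, z) = -7*((4 - 1)**2 - O) = -7*(3**2 - O) = -7*(9 - O) = -63 + 7*O)
I = -1264055 (I = 56648 - 1320703 = -1264055)
(I + d(-291, G)) + 1392818 = (-1264055 + (-63 + 7*(-291))) + 1392818 = (-1264055 + (-63 - 2037)) + 1392818 = (-1264055 - 2100) + 1392818 = -1266155 + 1392818 = 126663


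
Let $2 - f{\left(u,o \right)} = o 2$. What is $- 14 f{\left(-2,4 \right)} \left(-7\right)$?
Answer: $-588$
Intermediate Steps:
$f{\left(u,o \right)} = 2 - 2 o$ ($f{\left(u,o \right)} = 2 - o 2 = 2 - 2 o$)
$- 14 f{\left(-2,4 \right)} \left(-7\right) = - 14 \left(2 - 8\right) \left(-7\right) = \left(-14\right) \left(-6\right) \left(-7\right) = 84 \left(-7\right) = -588$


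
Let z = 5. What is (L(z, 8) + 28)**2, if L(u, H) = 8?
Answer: 1296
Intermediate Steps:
(L(z, 8) + 28)**2 = (8 + 28)**2 = 36**2 = 1296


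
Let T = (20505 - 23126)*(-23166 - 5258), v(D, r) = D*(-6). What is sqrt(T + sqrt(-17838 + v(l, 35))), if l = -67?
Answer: sqrt(74499304 + 2*I*sqrt(4359)) ≈ 8631.3 + 0.e-2*I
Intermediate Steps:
v(D, r) = -6*D
T = 74499304 (T = -2621*(-28424) = 74499304)
sqrt(T + sqrt(-17838 + v(l, 35))) = sqrt(74499304 + sqrt(-17838 - 6*(-67))) = sqrt(74499304 + sqrt(-17838 + 402)) = sqrt(74499304 + sqrt(-17436)) = sqrt(74499304 + 2*I*sqrt(4359))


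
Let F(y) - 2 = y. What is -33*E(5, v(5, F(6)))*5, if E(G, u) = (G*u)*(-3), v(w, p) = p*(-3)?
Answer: -59400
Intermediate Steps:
F(y) = 2 + y
v(w, p) = -3*p
E(G, u) = -3*G*u
-33*E(5, v(5, F(6)))*5 = -(-99)*5*(-3*(2 + 6))*5 = -(-99)*5*(-3*8)*5 = -(-99)*5*(-24)*5 = -33*360*5 = -11880*5 = -59400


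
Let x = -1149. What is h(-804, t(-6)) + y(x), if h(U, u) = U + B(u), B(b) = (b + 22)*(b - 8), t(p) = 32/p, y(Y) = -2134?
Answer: -28442/9 ≈ -3160.2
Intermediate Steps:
B(b) = (-8 + b)*(22 + b) (B(b) = (22 + b)*(-8 + b) = (-8 + b)*(22 + b))
h(U, u) = -176 + U + u² + 14*u (h(U, u) = U + (-176 + u² + 14*u) = -176 + U + u² + 14*u)
h(-804, t(-6)) + y(x) = (-176 - 804 + (32/(-6))² + 14*(32/(-6))) - 2134 = (-176 - 804 + (32*(-⅙))² + 14*(32*(-⅙))) - 2134 = (-176 - 804 + (-16/3)² + 14*(-16/3)) - 2134 = (-176 - 804 + 256/9 - 224/3) - 2134 = -9236/9 - 2134 = -28442/9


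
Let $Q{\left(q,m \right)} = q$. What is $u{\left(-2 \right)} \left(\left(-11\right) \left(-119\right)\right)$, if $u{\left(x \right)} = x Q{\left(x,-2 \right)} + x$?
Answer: $2618$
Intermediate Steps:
$u{\left(x \right)} = x + x^{2}$ ($u{\left(x \right)} = x x + x = x^{2} + x = x + x^{2}$)
$u{\left(-2 \right)} \left(\left(-11\right) \left(-119\right)\right) = - 2 \left(1 - 2\right) \left(\left(-11\right) \left(-119\right)\right) = \left(-2\right) \left(-1\right) 1309 = 2 \cdot 1309 = 2618$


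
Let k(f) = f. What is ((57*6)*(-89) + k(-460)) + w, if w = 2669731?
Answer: 2638833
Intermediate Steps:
((57*6)*(-89) + k(-460)) + w = ((57*6)*(-89) - 460) + 2669731 = (342*(-89) - 460) + 2669731 = (-30438 - 460) + 2669731 = -30898 + 2669731 = 2638833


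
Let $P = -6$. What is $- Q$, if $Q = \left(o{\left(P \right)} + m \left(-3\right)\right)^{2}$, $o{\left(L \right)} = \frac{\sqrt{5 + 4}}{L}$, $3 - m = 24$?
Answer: $- \frac{15625}{4} \approx -3906.3$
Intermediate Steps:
$m = -21$ ($m = 3 - 24 = -21$)
$o{\left(L \right)} = \frac{3}{L}$ ($o{\left(L \right)} = \frac{\sqrt{9}}{L} = \frac{3}{L}$)
$Q = \frac{15625}{4}$ ($Q = \left(\frac{3}{-6} - -63\right)^{2} = \left(3 \left(- \frac{1}{6}\right) + 63\right)^{2} = \left(- \frac{1}{2} + 63\right)^{2} = \left(\frac{125}{2}\right)^{2} = \frac{15625}{4} \approx 3906.3$)
$- Q = \left(-1\right) \frac{15625}{4} = - \frac{15625}{4}$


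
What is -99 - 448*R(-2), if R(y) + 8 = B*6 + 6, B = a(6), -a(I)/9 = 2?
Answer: 49181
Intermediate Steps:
a(I) = -18 (a(I) = -9*2 = -18)
B = -18
R(y) = -110 (R(y) = -8 + (-18*6 + 6) = -8 + (-108 + 6) = -8 - 102 = -110)
-99 - 448*R(-2) = -99 - 448*(-110) = -99 + 49280 = 49181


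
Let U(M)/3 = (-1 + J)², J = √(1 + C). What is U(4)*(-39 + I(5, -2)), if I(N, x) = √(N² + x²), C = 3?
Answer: -117 + 3*√29 ≈ -100.84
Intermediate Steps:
J = 2 (J = √(1 + 3) = √4 = 2)
U(M) = 3 (U(M) = 3*(-1 + 2)² = 3*1² = 3*1 = 3)
U(4)*(-39 + I(5, -2)) = 3*(-39 + √(5² + (-2)²)) = 3*(-39 + √(25 + 4)) = 3*(-39 + √29) = -117 + 3*√29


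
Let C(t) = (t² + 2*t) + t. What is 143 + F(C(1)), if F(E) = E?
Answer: 147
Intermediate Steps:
C(t) = t² + 3*t
143 + F(C(1)) = 143 + 1*(3 + 1) = 143 + 1*4 = 143 + 4 = 147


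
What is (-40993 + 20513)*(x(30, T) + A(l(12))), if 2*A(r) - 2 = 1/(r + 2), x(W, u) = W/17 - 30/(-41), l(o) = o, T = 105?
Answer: -352936960/4879 ≈ -72338.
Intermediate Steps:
x(W, u) = 30/41 + W/17 (x(W, u) = W*(1/17) - 30*(-1/41) = W/17 + 30/41 = 30/41 + W/17)
A(r) = 1 + 1/(2*(2 + r)) (A(r) = 1 + 1/(2*(r + 2)) = 1 + 1/(2*(2 + r)))
(-40993 + 20513)*(x(30, T) + A(l(12))) = (-40993 + 20513)*((30/41 + (1/17)*30) + (5/2 + 12)/(2 + 12)) = -20480*((30/41 + 30/17) + (29/2)/14) = -20480*(1740/697 + (1/14)*(29/2)) = -20480*(1740/697 + 29/28) = -20480*68933/19516 = -352936960/4879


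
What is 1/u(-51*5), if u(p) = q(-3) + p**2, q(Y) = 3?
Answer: 1/65028 ≈ 1.5378e-5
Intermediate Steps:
u(p) = 3 + p**2
1/u(-51*5) = 1/(3 + (-51*5)**2) = 1/(3 + (-255)**2) = 1/(3 + 65025) = 1/65028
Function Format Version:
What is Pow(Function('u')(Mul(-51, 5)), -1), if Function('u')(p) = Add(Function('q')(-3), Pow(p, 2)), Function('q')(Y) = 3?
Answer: Rational(1, 65028) ≈ 1.5378e-5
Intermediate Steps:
Function('u')(p) = Add(3, Pow(p, 2))
Pow(Function('u')(Mul(-51, 5)), -1) = Pow(Add(3, Pow(Mul(-51, 5), 2)), -1) = Pow(Add(3, Pow(-255, 2)), -1) = Pow(Add(3, 65025), -1) = Pow(65028, -1) = Rational(1, 65028)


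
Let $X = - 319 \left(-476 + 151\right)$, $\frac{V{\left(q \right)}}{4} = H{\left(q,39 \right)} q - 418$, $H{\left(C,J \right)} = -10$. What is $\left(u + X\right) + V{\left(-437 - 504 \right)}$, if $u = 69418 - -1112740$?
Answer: $1321801$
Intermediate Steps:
$V{\left(q \right)} = -1672 - 40 q$ ($V{\left(q \right)} = 4 \left(- 10 q - 418\right) = 4 \left(-418 - 10 q\right) = -1672 - 40 q$)
$X = 103675$ ($X = \left(-319\right) \left(-325\right) = 103675$)
$u = 1182158$ ($u = 69418 + 1112740 = 1182158$)
$\left(u + X\right) + V{\left(-437 - 504 \right)} = \left(1182158 + 103675\right) - \left(1672 + 40 \left(-437 - 504\right)\right) = 1285833 - \left(1672 + 40 \left(-437 - 504\right)\right) = 1285833 - -35968 = 1285833 + \left(-1672 + 37640\right) = 1285833 + 35968 = 1321801$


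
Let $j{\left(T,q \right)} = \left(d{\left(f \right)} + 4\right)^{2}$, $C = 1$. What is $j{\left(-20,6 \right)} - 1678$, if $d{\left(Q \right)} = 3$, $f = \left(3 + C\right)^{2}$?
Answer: $-1629$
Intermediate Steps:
$f = 16$ ($f = \left(3 + 1\right)^{2} = 4^{2} = 16$)
$j{\left(T,q \right)} = 49$ ($j{\left(T,q \right)} = \left(3 + 4\right)^{2} = 7^{2} = 49$)
$j{\left(-20,6 \right)} - 1678 = 49 - 1678 = -1629$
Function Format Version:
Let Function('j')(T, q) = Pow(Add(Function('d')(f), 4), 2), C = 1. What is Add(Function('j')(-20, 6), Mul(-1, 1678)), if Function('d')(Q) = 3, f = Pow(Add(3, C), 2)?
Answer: -1629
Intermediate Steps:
f = 16 (f = Pow(Add(3, 1), 2) = Pow(4, 2) = 16)
Function('j')(T, q) = 49 (Function('j')(T, q) = Pow(Add(3, 4), 2) = Pow(7, 2) = 49)
Add(Function('j')(-20, 6), Mul(-1, 1678)) = Add(49, Mul(-1, 1678)) = Add(49, -1678) = -1629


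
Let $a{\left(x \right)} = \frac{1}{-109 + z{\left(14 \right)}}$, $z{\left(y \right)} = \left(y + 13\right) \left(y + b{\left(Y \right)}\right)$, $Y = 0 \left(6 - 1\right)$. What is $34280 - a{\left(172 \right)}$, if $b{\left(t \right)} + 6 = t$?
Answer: $\frac{3667959}{107} \approx 34280.0$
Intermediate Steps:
$Y = 0$ ($Y = 0 \cdot 5 = 0$)
$b{\left(t \right)} = -6 + t$
$z{\left(y \right)} = \left(-6 + y\right) \left(13 + y\right)$ ($z{\left(y \right)} = \left(y + 13\right) \left(y + \left(-6 + 0\right)\right) = \left(13 + y\right) \left(y - 6\right) = \left(13 + y\right) \left(-6 + y\right) = \left(-6 + y\right) \left(13 + y\right)$)
$a{\left(x \right)} = \frac{1}{107}$ ($a{\left(x \right)} = \frac{1}{-109 + \left(-78 + 14^{2} + 7 \cdot 14\right)} = \frac{1}{-109 + \left(-78 + 196 + 98\right)} = \frac{1}{-109 + 216} = \frac{1}{107}$)
$34280 - a{\left(172 \right)} = 34280 - \frac{1}{107} = \frac{3667959}{107}$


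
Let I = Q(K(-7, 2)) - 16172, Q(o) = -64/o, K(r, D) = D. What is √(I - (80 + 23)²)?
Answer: I*√26813 ≈ 163.75*I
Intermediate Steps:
I = -16204 (I = -64/2 - 16172 = -64*½ - 16172 = -32 - 16172 = -16204)
√(I - (80 + 23)²) = √(-16204 - (80 + 23)²) = √(-16204 - 1*103²) = √(-16204 - 1*10609) = √(-16204 - 10609) = √(-26813) = I*√26813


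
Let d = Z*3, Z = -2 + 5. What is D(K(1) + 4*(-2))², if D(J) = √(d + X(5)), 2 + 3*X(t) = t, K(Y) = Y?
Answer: 10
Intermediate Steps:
Z = 3
X(t) = -⅔ + t/3
d = 9 (d = 3*3 = 9)
D(J) = √10 (D(J) = √(9 + (-⅔ + (⅓)*5)) = √(9 + (-⅔ + 5/3)) = √(9 + 1) = √10)
D(K(1) + 4*(-2))² = (√10)² = 10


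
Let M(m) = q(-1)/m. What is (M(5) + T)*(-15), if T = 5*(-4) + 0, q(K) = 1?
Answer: 297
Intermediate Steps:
T = -20 (T = -20 + 0 = -20)
M(m) = 1/m
(M(5) + T)*(-15) = (1/5 - 20)*(-15) = -99/5*(-15) = 297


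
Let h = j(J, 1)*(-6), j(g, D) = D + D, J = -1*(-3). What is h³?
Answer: -1728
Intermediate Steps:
J = 3
j(g, D) = 2*D
h = -12 (h = (2*1)*(-6) = 2*(-6) = -12)
h³ = (-12)³ = -1728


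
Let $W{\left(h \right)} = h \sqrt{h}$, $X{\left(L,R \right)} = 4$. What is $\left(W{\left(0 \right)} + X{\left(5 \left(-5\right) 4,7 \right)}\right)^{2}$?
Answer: $16$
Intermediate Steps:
$W{\left(h \right)} = h^{\frac{3}{2}}$
$\left(W{\left(0 \right)} + X{\left(5 \left(-5\right) 4,7 \right)}\right)^{2} = \left(0^{\frac{3}{2}} + 4\right)^{2} = \left(0 + 4\right)^{2} = 4^{2} = 16$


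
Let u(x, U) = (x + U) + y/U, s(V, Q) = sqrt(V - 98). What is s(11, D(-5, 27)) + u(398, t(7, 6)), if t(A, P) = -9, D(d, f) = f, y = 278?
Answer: 3223/9 + I*sqrt(87) ≈ 358.11 + 9.3274*I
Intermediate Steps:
s(V, Q) = sqrt(-98 + V)
u(x, U) = U + x + 278/U (u(x, U) = (x + U) + 278/U = (U + x) + 278/U = U + x + 278/U)
s(11, D(-5, 27)) + u(398, t(7, 6)) = sqrt(-98 + 11) + (-9 + 398 + 278/(-9)) = sqrt(-87) + (-9 + 398 + 278*(-1/9)) = I*sqrt(87) + (-9 + 398 - 278/9) = I*sqrt(87) + 3223/9 = 3223/9 + I*sqrt(87)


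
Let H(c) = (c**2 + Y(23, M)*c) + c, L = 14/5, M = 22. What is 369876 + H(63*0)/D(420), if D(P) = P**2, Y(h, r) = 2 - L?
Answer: 369876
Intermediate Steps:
L = 14/5 (L = 14*(1/5) = 14/5 ≈ 2.8000)
Y(h, r) = -4/5 (Y(h, r) = 2 - 1*14/5 = 2 - 14/5 = -4/5)
H(c) = c**2 + c/5 (H(c) = (c**2 - 4*c/5) + c = c**2 + c/5)
369876 + H(63*0)/D(420) = 369876 + ((63*0)*(1/5 + 63*0))/(420**2) = 369876 + (0*(1/5 + 0))/176400 = 369876 + (0*(1/5))*(1/176400) = 369876 + 0*(1/176400) = 369876 + 0 = 369876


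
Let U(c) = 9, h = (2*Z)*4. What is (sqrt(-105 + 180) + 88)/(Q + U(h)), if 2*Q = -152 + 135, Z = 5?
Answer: 176 + 10*sqrt(3) ≈ 193.32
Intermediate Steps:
h = 40 (h = (2*5)*4 = 10*4 = 40)
Q = -17/2 (Q = (-152 + 135)/2 = (1/2)*(-17) = -17/2 ≈ -8.5000)
(sqrt(-105 + 180) + 88)/(Q + U(h)) = (sqrt(-105 + 180) + 88)/(-17/2 + 9) = (sqrt(75) + 88)/(1/2) = (5*sqrt(3) + 88)*2 = (88 + 5*sqrt(3))*2 = 176 + 10*sqrt(3)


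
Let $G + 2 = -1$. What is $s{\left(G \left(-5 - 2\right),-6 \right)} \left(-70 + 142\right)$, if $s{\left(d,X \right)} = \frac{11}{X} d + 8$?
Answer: $-2196$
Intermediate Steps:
$G = -3$ ($G = -2 - 1 = -3$)
$s{\left(d,X \right)} = 8 + \frac{11 d}{X}$ ($s{\left(d,X \right)} = \frac{11 d}{X} + 8 = 8 + \frac{11 d}{X}$)
$s{\left(G \left(-5 - 2\right),-6 \right)} \left(-70 + 142\right) = \left(8 + \frac{11 \left(- 3 \left(-5 - 2\right)\right)}{-6}\right) \left(-70 + 142\right) = \left(8 + 11 \left(\left(-3\right) \left(-7\right)\right) \left(- \frac{1}{6}\right)\right) 72 = \left(8 + 11 \cdot 21 \left(- \frac{1}{6}\right)\right) 72 = \left(8 - \frac{77}{2}\right) 72 = \left(- \frac{61}{2}\right) 72 = -2196$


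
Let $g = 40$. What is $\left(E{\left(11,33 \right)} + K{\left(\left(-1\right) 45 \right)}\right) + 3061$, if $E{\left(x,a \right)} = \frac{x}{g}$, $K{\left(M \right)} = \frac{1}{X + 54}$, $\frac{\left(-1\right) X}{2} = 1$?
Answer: $\frac{1591873}{520} \approx 3061.3$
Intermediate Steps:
$X = -2$ ($X = \left(-2\right) 1 = -2$)
$K{\left(M \right)} = \frac{1}{52}$ ($K{\left(M \right)} = \frac{1}{-2 + 54} = \frac{1}{52}$)
$E{\left(x,a \right)} = \frac{x}{40}$
$\left(E{\left(11,33 \right)} + K{\left(\left(-1\right) 45 \right)}\right) + 3061 = \left(\frac{1}{40} \cdot 11 + \frac{1}{52}\right) + 3061 = \left(\frac{11}{40} + \frac{1}{52}\right) + 3061 = \frac{153}{520} + 3061 = \frac{1591873}{520}$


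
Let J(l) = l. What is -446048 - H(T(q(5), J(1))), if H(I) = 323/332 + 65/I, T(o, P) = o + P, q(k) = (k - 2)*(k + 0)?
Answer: -592358431/1328 ≈ -4.4605e+5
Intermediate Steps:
q(k) = k*(-2 + k) (q(k) = (-2 + k)*k = k*(-2 + k))
T(o, P) = P + o
H(I) = 323/332 + 65/I (H(I) = 323*(1/332) + 65/I = 323/332 + 65/I)
-446048 - H(T(q(5), J(1))) = -446048 - (323/332 + 65/(1 + 5*(-2 + 5))) = -446048 - (323/332 + 65/(1 + 5*3)) = -446048 - (323/332 + 65/(1 + 15)) = -446048 - (323/332 + 65/16) = -446048 - 1*6687/1328 = -446048 - 6687/1328 = -592358431/1328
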